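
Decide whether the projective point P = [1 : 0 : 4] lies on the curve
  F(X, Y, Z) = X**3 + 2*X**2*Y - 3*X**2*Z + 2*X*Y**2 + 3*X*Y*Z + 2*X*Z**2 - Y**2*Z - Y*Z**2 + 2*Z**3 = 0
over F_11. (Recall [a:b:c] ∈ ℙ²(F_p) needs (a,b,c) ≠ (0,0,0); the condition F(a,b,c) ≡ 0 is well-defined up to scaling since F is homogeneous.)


F(1,0,4) ≡ 6 (mod 11); P is NOT on the curve.

Evaluate F(1, 0, 4) term-by-term (mod 11).
  X**3 ↦ 1·1·1·1 = 1
  2*X**2*Y ↦ 2·1·0·1 = 0
  -3*X**2*Z ↦ -3·1·1·4 = -12
  2*X*Y**2 ↦ 2·1·0·1 = 0
  3*X*Y*Z ↦ 3·1·0·4 = 0
  2*X*Z**2 ↦ 2·1·1·16 = 32
  -Y**2*Z ↦ -1·1·0·4 = 0
  -Y*Z**2 ↦ -1·1·0·16 = 0
  2*Z**3 ↦ 2·1·1·64 = 128
Sum: F(1, 0, 4) = (1) + (0) + (-12) + (0) + (0) + (32) + (0) + (0) + (128) = 149.
Reducing mod 11: 149 ≡ 6 (mod 11).
Since F(a, b, c) ≡ 6 ≠ 0 (mod 11), P does NOT lie on the curve.


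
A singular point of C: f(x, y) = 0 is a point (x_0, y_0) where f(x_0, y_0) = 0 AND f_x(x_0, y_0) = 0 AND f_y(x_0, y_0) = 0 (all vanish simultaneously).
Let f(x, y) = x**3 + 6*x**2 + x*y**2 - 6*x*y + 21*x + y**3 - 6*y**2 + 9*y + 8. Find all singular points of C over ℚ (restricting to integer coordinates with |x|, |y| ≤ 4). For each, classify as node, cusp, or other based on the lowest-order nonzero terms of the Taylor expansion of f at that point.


Singular points: {(-2, 3)}; classification: cusp.

Compute partial derivatives:
  f_x = 3*x**2 + 12*x + y**2 - 6*y + 21.
  f_y = 2*x*y - 6*x + 3*y**2 - 12*y + 9.
Scan x_0 ∈ {−4, ..., 4}. For each x_0, f_y(x_0, y) is a polynomial in y; find its integer roots y ∈ {−4, ..., 4}, then test f_x and f at those candidates.
  x = -4: f_y(-4, y) = 3*y**2 - 20*y + 33; vanishes at y ∈ {3}. (-4, 3): f_x = 12 ≠ 0.
  x = -3: f_y(-3, y) = 3*y**2 - 18*y + 27; vanishes at y ∈ {3}. (-3, 3): f_x = 3 ≠ 0.
  x = -2: f_y(-2, y) = 3*y**2 - 16*y + 21; vanishes at y ∈ {3}. (-2, 3): f_x = 0, f = 0 — SINGULAR.
  x = -1: f_y(-1, y) = 3*y**2 - 14*y + 15; vanishes at y ∈ {3}. (-1, 3): f_x = 3 ≠ 0.
  x = 0: f_y(0, y) = 3*y**2 - 12*y + 9; vanishes at y ∈ {1, 3}. (0, 1): f_x = 16 ≠ 0; (0, 3): f_x = 12 ≠ 0.
  x = 1: f_y(1, y) = 3*y**2 - 10*y + 3; vanishes at y ∈ {3}. (1, 3): f_x = 27 ≠ 0.
  x = 2: f_y(2, y) = 3*y**2 - 8*y - 3; vanishes at y ∈ {3}. (2, 3): f_x = 48 ≠ 0.
  x = 3: f_y(3, y) = 3*y**2 - 6*y - 9; vanishes at y ∈ {-1, 3}. (3, -1): f_x = 91 ≠ 0; (3, 3): f_x = 75 ≠ 0.
  x = 4: f_y(4, y) = 3*y**2 - 4*y - 15; vanishes at y ∈ {3}. (4, 3): f_x = 108 ≠ 0.
Only singular point on the grid: (-2, 3).
Classify: substitute x = -2 + u, y = 3 + v and expand: f = u**3 + u*v**2 + v**3 + v**2.
No constant or linear terms (consistent with a singular point). Quadratic part: v**2. Cubic part: u**3 + u*v**2 + v**3.
The quadratic part v**2 is a perfect square, so there is a single (double) tangent line v = 0, i.e. y = 3. Restricting the cubic part to that line (v = 0) leaves u**3 ≠ 0, so f is not divisible by v and the branch is v² ≈ -u**3 to lowest order — this is a cusp.
Classification: cusp.


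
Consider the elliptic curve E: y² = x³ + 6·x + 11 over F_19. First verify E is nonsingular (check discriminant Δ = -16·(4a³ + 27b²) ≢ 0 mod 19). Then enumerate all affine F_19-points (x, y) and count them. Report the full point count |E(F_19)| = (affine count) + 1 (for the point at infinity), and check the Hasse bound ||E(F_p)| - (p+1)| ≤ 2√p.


Affine points = {(0, 7), (0, 12), (4, 2), (4, 17), (6, 4), (6, 15), (7, 4), (7, 15), (8, 1), (8, 18), (10, 8), (10, 11), (12, 5), (12, 14), (13, 5), (13, 14), (16, 2), (16, 17), (18, 2), (18, 17)}; affine count = 20; |E(F_19)| = 21.

Discriminant check: Δ ∝ 4a³ + 27b² = 4·6³ + 27·11² = 4·216 + 27·121 ≡ 8 (mod 19). Nonzero ⇒ E is nonsingular.
For each x ∈ F_19, compute rhs = x³ + 6·x + 11 mod 19, then count y ∈ F_19 with y² ≡ rhs.
  x = 0: rhs = 11, matching y values: 7, 12 (2 points).
  x = 1: rhs = 18, matching y values: none (0 points).
  x = 2: rhs = 12, matching y values: none (0 points).
  x = 3: rhs = 18, matching y values: none (0 points).
  x = 4: rhs = 4, matching y values: 2, 17 (2 points).
  x = 5: rhs = 14, matching y values: none (0 points).
  x = 6: rhs = 16, matching y values: 4, 15 (2 points).
  x = 7: rhs = 16, matching y values: 4, 15 (2 points).
  x = 8: rhs = 1, matching y values: 1, 18 (2 points).
  x = 9: rhs = 15, matching y values: none (0 points).
  x = 10: rhs = 7, matching y values: 8, 11 (2 points).
  x = 11: rhs = 2, matching y values: none (0 points).
  x = 12: rhs = 6, matching y values: 5, 14 (2 points).
  x = 13: rhs = 6, matching y values: 5, 14 (2 points).
  x = 14: rhs = 8, matching y values: none (0 points).
  x = 15: rhs = 18, matching y values: none (0 points).
  x = 16: rhs = 4, matching y values: 2, 17 (2 points).
  x = 17: rhs = 10, matching y values: none (0 points).
  x = 18: rhs = 4, matching y values: 2, 17 (2 points).
Total affine count: 20.
Full point count |E(F_19)| = 20 + 1 = 21.
Hasse bound: |21 − (19+1)| = |1| = 1 ≤ 2√19 ≈ 8.7178 ✓.


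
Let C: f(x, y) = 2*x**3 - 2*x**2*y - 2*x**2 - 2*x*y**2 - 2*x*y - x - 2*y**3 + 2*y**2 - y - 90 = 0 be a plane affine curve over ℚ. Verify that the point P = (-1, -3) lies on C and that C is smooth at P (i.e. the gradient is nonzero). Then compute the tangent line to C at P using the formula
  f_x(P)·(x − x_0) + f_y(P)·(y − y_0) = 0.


Tangent line at P: -15*x - 79*y - 252 = 0.

Step 1: f(-1, -3) = 0, so P lies on C.
Step 2: partial derivatives
  f_x(x, y) = 6*x**2 - 4*x*y - 4*x - 2*y**2 - 2*y - 1, f_y(x, y) = -2*x**2 - 4*x*y - 2*x - 6*y**2 + 4*y - 1.
  f_x(P) = -15, f_y(P) = -79 (gradient nonzero, so P is smooth).
Step 3: tangent line at P: -15·(x − -1) + -79·(y − -3) = 0.
Expanding: -15*x - 79*y - 252 = 0.


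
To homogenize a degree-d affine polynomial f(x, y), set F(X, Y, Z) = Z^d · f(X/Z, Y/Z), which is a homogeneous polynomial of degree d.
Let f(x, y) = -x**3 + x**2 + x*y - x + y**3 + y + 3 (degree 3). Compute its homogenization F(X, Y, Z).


F(X, Y, Z) = -X**3 + X**2*Z + X*Y*Z - X*Z**2 + Y**3 + Y*Z**2 + 3*Z**3

deg(f) = 3.
Substitute x = X/Z, y = Y/Z into f, then multiply by Z^3.
  monomial -1·x^3·y^0 ↦ -1·X^3·Y^0·Z^0.
  monomial 1·x^2·y^0 ↦ 1·X^2·Y^0·Z^1.
  monomial 1·x^1·y^1 ↦ 1·X^1·Y^1·Z^1.
  monomial -1·x^1·y^0 ↦ -1·X^1·Y^0·Z^2.
  monomial 1·x^0·y^3 ↦ 1·X^0·Y^3·Z^0.
  monomial 1·x^0·y^1 ↦ 1·X^0·Y^1·Z^2.
  monomial 3·x^0·y^0 ↦ 3·X^0·Y^0·Z^3.
Collecting: F(X, Y, Z) = -X**3 + X**2*Z + X*Y*Z - X*Z**2 + Y**3 + Y*Z**2 + 3*Z**3.


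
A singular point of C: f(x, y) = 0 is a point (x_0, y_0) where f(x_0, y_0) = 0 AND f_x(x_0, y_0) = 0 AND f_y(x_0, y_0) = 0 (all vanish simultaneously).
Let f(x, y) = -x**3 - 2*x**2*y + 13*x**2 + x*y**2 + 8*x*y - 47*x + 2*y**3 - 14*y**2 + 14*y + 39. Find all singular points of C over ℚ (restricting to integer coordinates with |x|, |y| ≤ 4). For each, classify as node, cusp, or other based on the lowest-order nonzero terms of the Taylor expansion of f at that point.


Singular points: {(3, 2)}; classification: cusp.

Compute partial derivatives:
  f_x = -3*x**2 - 4*x*y + 26*x + y**2 + 8*y - 47.
  f_y = -2*x**2 + 2*x*y + 8*x + 6*y**2 - 28*y + 14.
Scan x_0 ∈ {−4, ..., 4}. For each x_0, f_y(x_0, y) is a polynomial in y; find its integer roots y ∈ {−4, ..., 4}, then test f_x and f at those candidates.
  x = -4: f_y(-4, y) = 6*y**2 - 36*y - 50; no integer root y with |y| ≤ 4.
  x = -3: f_y(-3, y) = 6*y**2 - 34*y - 28; no integer root y with |y| ≤ 4.
  x = -2: f_y(-2, y) = 6*y**2 - 32*y - 10; no integer root y with |y| ≤ 4.
  x = -1: f_y(-1, y) = 6*y**2 - 30*y + 4; no integer root y with |y| ≤ 4.
  x = 0: f_y(0, y) = 6*y**2 - 28*y + 14; no integer root y with |y| ≤ 4.
  x = 1: f_y(1, y) = 6*y**2 - 26*y + 20; vanishes at y ∈ {1}. (1, 1): f_x = -19 ≠ 0.
  x = 2: f_y(2, y) = 6*y**2 - 24*y + 22; no integer root y with |y| ≤ 4.
  x = 3: f_y(3, y) = 6*y**2 - 22*y + 20; vanishes at y ∈ {2}. (3, 2): f_x = 0, f = 0 — SINGULAR.
  x = 4: f_y(4, y) = 6*y**2 - 20*y + 14; vanishes at y ∈ {1}. (4, 1): f_x = 2 ≠ 0.
Only singular point on the grid: (3, 2).
Classify: substitute x = 3 + u, y = 2 + v and expand: f = -u**3 - 2*u**2*v + u*v**2 + 2*v**3 + v**2.
No constant or linear terms (consistent with a singular point). Quadratic part: v**2. Cubic part: -u**3 - 2*u**2*v + u*v**2 + 2*v**3.
The quadratic part v**2 is a perfect square, so there is a single (double) tangent line v = 0, i.e. y = 2. Restricting the cubic part to that line (v = 0) leaves -u**3 ≠ 0, so f is not divisible by v and the branch is v² ≈ u**3 to lowest order — this is a cusp.
Classification: cusp.


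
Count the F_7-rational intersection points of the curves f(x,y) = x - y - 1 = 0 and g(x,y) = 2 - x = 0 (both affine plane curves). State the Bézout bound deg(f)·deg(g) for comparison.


Common zeros: {(2, 1)}; count = 1; Bézout bound = 1.

deg(f) = 1, deg(g) = 1, so Bézout bound = 1.
Scan x ∈ F_7. For each x, list the y ∈ F_7 with f(x, y) ≡ 0 and those with g(x, y) ≡ 0 (mod 7); the common zeros in that column are the intersection.
  x = 0: f ≡ 0 at y ∈ {6}; g ≡ 0 at y ∈ ∅; common: ∅.
  x = 1: f ≡ 0 at y ∈ {0}; g ≡ 0 at y ∈ ∅; common: ∅.
  x = 2: f ≡ 0 at y ∈ {1}; g ≡ 0 at y ∈ {0, 1, 2, 3, 4, 5, 6}; common: {1}.
  x = 3: f ≡ 0 at y ∈ {2}; g ≡ 0 at y ∈ ∅; common: ∅.
  x = 4: f ≡ 0 at y ∈ {3}; g ≡ 0 at y ∈ ∅; common: ∅.
  x = 5: f ≡ 0 at y ∈ {4}; g ≡ 0 at y ∈ ∅; common: ∅.
  x = 6: f ≡ 0 at y ∈ {5}; g ≡ 0 at y ∈ ∅; common: ∅.
Collecting: common zeros = {(2, 1)}, so the count is 1.
Comparison with the Bézout bound: 1 ≤ 1 = deg(f)·deg(g), as expected for curves with no common component (the bound is attained).


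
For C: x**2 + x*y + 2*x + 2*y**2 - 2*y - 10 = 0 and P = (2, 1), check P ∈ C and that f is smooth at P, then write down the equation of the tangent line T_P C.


Tangent line at P: 7*x + 4*y - 18 = 0.

Step 1: f(2, 1) = 0, so P lies on C.
Step 2: partial derivatives
  f_x(x, y) = 2*x + y + 2, f_y(x, y) = x + 4*y - 2.
  f_x(P) = 7, f_y(P) = 4 (gradient nonzero, so P is smooth).
Step 3: tangent line at P: 7·(x − 2) + 4·(y − 1) = 0.
Expanding: 7*x + 4*y - 18 = 0.


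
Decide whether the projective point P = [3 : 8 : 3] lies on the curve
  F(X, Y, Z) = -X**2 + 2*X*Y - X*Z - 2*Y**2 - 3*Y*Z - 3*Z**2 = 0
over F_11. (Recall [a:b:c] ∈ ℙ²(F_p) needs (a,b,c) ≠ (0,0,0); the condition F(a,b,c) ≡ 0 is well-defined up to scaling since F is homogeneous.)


F(3,8,3) ≡ 1 (mod 11); P is NOT on the curve.

Evaluate F(3, 8, 3) term-by-term (mod 11).
  -X**2 ↦ -1·9·1·1 = -9
  2*X*Y ↦ 2·3·8·1 = 48
  -X*Z ↦ -1·3·1·3 = -9
  -2*Y**2 ↦ -2·1·64·1 = -128
  -3*Y*Z ↦ -3·1·8·3 = -72
  -3*Z**2 ↦ -3·1·1·9 = -27
Sum: F(3, 8, 3) = (-9) + (48) + (-9) + (-128) + (-72) + (-27) = -197.
Reducing mod 11: -197 ≡ 1 (mod 11).
Since F(a, b, c) ≡ 1 ≠ 0 (mod 11), P does NOT lie on the curve.


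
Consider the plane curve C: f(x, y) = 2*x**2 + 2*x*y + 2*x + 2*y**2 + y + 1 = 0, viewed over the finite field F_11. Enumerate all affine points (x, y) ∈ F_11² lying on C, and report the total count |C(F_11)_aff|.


Affine F_11-points: {(0, 2), (0, 3), (2, 5), (2, 9), (3, 5), (3, 8), (7, 3), (7, 6), (8, 2), (8, 6), (10, 8), (10, 9)}; count = 12.

For each of the 121 pairs (x, y) ∈ F_11², evaluate f(x, y) mod 11. Record the zeros.
  x = 0: [0↦1, 1↦4, 2↦0, 3↦0, 4↦4, 5↦1, 6↦2, 7↦7, 8↦5, 9↦7, 10↦2]  zeros at y ∈ {2, 3}
  x = 1: [0↦5, 1↦10, 2↦8, 3↦10, 4↦5, 5↦4, 6↦7, 7↦3, 8↦3, 9↦7, 10↦4]  zeros at y ∈ ∅
  x = 2: [0↦2, 1↦9, 2↦9, 3↦2, 4↦10, 5↦0, 6↦5, 7↦3, 8↦5, 9↦0, 10↦10]  zeros at y ∈ {5, 9}
  x = 3: [0↦3, 1↦1, 2↦3, 3↦9, 4↦8, 5↦0, 6↦7, 7↦7, 8↦0, 9↦8, 10↦9]  zeros at y ∈ {5, 8}
  x = 4: [0↦8, 1↦8, 2↦1, 3↦9, 4↦10, 5↦4, 6↦2, 7↦4, 8↦10, 9↦9, 10↦1]  zeros at y ∈ ∅
  x = 5: [0↦6, 1↦8, 2↦3, 3↦2, 4↦5, 5↦1, 6↦1, 7↦5, 8↦2, 9↦3, 10↦8]  zeros at y ∈ ∅
  x = 6: [0↦8, 1↦1, 2↦9, 3↦10, 4↦4, 5↦2, 6↦4, 7↦10, 8↦9, 9↦1, 10↦8]  zeros at y ∈ ∅
  x = 7: [0↦3, 1↦9, 2↦8, 3↦0, 4↦7, 5↦7, 6↦0, 7↦8, 8↦9, 9↦3, 10↦1]  zeros at y ∈ {3, 6}
  x = 8: [0↦2, 1↦10, 2↦0, 3↦5, 4↦3, 5↦5, 6↦0, 7↦10, 8↦2, 9↦9, 10↦9]  zeros at y ∈ {2, 6}
  x = 9: [0↦5, 1↦4, 2↦7, 3↦3, 4↦3, 5↦7, 6↦4, 7↦5, 8↦10, 9↦8, 10↦10]  zeros at y ∈ ∅
  x = 10: [0↦1, 1↦2, 2↦7, 3↦5, 4↦7, 5↦2, 6↦1, 7↦4, 8↦0, 9↦0, 10↦4]  zeros at y ∈ {8, 9}
Collecting zeros: affine points = {(0, 2), (0, 3), (2, 5), (2, 9), (3, 5), (3, 8), (7, 3), (7, 6), (8, 2), (8, 6), (10, 8), (10, 9)}.
Total count |C(F_11)_aff| = 12.


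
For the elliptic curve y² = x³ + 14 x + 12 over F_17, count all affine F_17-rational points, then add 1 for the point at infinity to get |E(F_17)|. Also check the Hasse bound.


Affine points = {(3, 8), (3, 9), (4, 8), (4, 9), (9, 0), (10, 8), (10, 9), (11, 1), (11, 16), (12, 2), (12, 15)}; affine count = 11; |E(F_17)| = 12.

Discriminant check: Δ ∝ 4a³ + 27b² = 4·14³ + 27·12² = 4·2744 + 27·144 ≡ 6 (mod 17). Nonzero ⇒ E is nonsingular.
For each x ∈ F_17, compute rhs = x³ + 14·x + 12 mod 17, then count y ∈ F_17 with y² ≡ rhs.
  x = 0: rhs = 12, matching y values: none (0 points).
  x = 1: rhs = 10, matching y values: none (0 points).
  x = 2: rhs = 14, matching y values: none (0 points).
  x = 3: rhs = 13, matching y values: 8, 9 (2 points).
  x = 4: rhs = 13, matching y values: 8, 9 (2 points).
  x = 5: rhs = 3, matching y values: none (0 points).
  x = 6: rhs = 6, matching y values: none (0 points).
  x = 7: rhs = 11, matching y values: none (0 points).
  x = 8: rhs = 7, matching y values: none (0 points).
  x = 9: rhs = 0, matching y values: 0 (1 points).
  x = 10: rhs = 13, matching y values: 8, 9 (2 points).
  x = 11: rhs = 1, matching y values: 1, 16 (2 points).
  x = 12: rhs = 4, matching y values: 2, 15 (2 points).
  x = 13: rhs = 11, matching y values: none (0 points).
  x = 14: rhs = 11, matching y values: none (0 points).
  x = 15: rhs = 10, matching y values: none (0 points).
  x = 16: rhs = 14, matching y values: none (0 points).
Total affine count: 11.
Full point count |E(F_17)| = 11 + 1 = 12.
Hasse bound: |12 − (17+1)| = |-6| = 6 ≤ 2√17 ≈ 8.2462 ✓.


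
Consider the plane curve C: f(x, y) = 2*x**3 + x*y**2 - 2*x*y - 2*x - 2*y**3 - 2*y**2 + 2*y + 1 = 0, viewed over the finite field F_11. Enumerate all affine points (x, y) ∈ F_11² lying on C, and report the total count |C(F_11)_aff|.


Affine F_11-points: {(1, 4), (2, 9), (3, 1), (3, 7), (3, 9), (4, 0), (4, 6), (6, 9), (9, 0), (9, 1), (9, 8), (10, 1)}; count = 12.

For each of the 121 pairs (x, y) ∈ F_11², evaluate f(x, y) mod 11. Record the zeros.
  x = 0: [0↦1, 1↦10, 2↦3, 3↦1, 4↦3, 5↦8, 6↦4, 7↦1, 8↦9, 9↦5, 10↦10]  zeros at y ∈ ∅
  x = 1: [0↦1, 1↦9, 2↦3, 3↦4, 4↦0, 5↦1, 6↦6, 7↦3, 8↦2, 9↦2, 10↦2]  zeros at y ∈ {4}
  x = 2: [0↦2, 1↦9, 2↦4, 3↦8, 4↦9, 5↦6, 6↦9, 7↦6, 8↦7, 9↦0, 10↦6]  zeros at y ∈ {9}
  x = 3: [0↦5, 1↦0, 2↦7, 3↦3, 4↦9, 5↦2, 6↦3, 7↦0, 8↦3, 9↦0, 10↦1]  zeros at y ∈ {1, 7, 9}
  x = 4: [0↦0, 1↦5, 2↦2, 3↦1, 4↦1, 5↦1, 6↦0, 7↦8, 8↦2, 9↦3, 10↦10]  zeros at y ∈ {0, 6}
  x = 5: [0↦10, 1↦3, 2↦1, 3↦3, 4↦8, 5↦4, 6↦1, 7↦9, 8↦5, 9↦10, 10↦1]  zeros at y ∈ ∅
  x = 6: [0↦3, 1↦6, 2↦5, 3↦10, 4↦9, 5↦1, 6↦7, 7↦4, 8↦2, 9↦0, 10↦8]  zeros at y ∈ {9}
  x = 7: [0↦2, 1↦4, 2↦4, 3↦1, 4↦5, 5↦4, 6↦8, 7↦5, 8↦5, 9↦7, 10↦10]  zeros at y ∈ ∅
  x = 8: [0↦8, 1↦9, 2↦10, 3↦10, 4↦8, 5↦3, 6↦5, 7↦2, 8↦4, 9↦10, 10↦8]  zeros at y ∈ ∅
  x = 9: [0↦0, 1↦0, 2↦2, 3↦5, 4↦8, 5↦10, 6↦10, 7↦7, 8↦0, 9↦10, 10↦3]  zeros at y ∈ {0, 1, 8}
  x = 10: [0↦1, 1↦0, 2↦3, 3↦9, 4↦6, 5↦4, 6↦2, 7↦10, 8↦5, 9↦8, 10↦7]  zeros at y ∈ {1}
Collecting zeros: affine points = {(1, 4), (2, 9), (3, 1), (3, 7), (3, 9), (4, 0), (4, 6), (6, 9), (9, 0), (9, 1), (9, 8), (10, 1)}.
Total count |C(F_11)_aff| = 12.


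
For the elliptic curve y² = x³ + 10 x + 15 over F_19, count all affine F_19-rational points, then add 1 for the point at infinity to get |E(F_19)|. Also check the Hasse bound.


Affine points = {(1, 8), (1, 11), (2, 9), (2, 10), (4, 9), (4, 10), (5, 0), (6, 5), (6, 14), (9, 6), (9, 13), (12, 1), (12, 18), (13, 9), (13, 10), (14, 7), (14, 12), (15, 5), (15, 14), (17, 5), (17, 14), (18, 2), (18, 17)}; affine count = 23; |E(F_19)| = 24.

Discriminant check: Δ ∝ 4a³ + 27b² = 4·10³ + 27·15² = 4·1000 + 27·225 ≡ 5 (mod 19). Nonzero ⇒ E is nonsingular.
For each x ∈ F_19, compute rhs = x³ + 10·x + 15 mod 19, then count y ∈ F_19 with y² ≡ rhs.
  x = 0: rhs = 15, matching y values: none (0 points).
  x = 1: rhs = 7, matching y values: 8, 11 (2 points).
  x = 2: rhs = 5, matching y values: 9, 10 (2 points).
  x = 3: rhs = 15, matching y values: none (0 points).
  x = 4: rhs = 5, matching y values: 9, 10 (2 points).
  x = 5: rhs = 0, matching y values: 0 (1 points).
  x = 6: rhs = 6, matching y values: 5, 14 (2 points).
  x = 7: rhs = 10, matching y values: none (0 points).
  x = 8: rhs = 18, matching y values: none (0 points).
  x = 9: rhs = 17, matching y values: 6, 13 (2 points).
  x = 10: rhs = 13, matching y values: none (0 points).
  x = 11: rhs = 12, matching y values: none (0 points).
  x = 12: rhs = 1, matching y values: 1, 18 (2 points).
  x = 13: rhs = 5, matching y values: 9, 10 (2 points).
  x = 14: rhs = 11, matching y values: 7, 12 (2 points).
  x = 15: rhs = 6, matching y values: 5, 14 (2 points).
  x = 16: rhs = 15, matching y values: none (0 points).
  x = 17: rhs = 6, matching y values: 5, 14 (2 points).
  x = 18: rhs = 4, matching y values: 2, 17 (2 points).
Total affine count: 23.
Full point count |E(F_19)| = 23 + 1 = 24.
Hasse bound: |24 − (19+1)| = |4| = 4 ≤ 2√19 ≈ 8.7178 ✓.


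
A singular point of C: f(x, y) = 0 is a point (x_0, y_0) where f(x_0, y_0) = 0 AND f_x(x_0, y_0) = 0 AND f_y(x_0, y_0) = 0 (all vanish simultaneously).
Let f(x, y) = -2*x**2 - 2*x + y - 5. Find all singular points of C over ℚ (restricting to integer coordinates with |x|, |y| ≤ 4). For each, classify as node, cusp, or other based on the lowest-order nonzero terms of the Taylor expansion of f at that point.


No singular points in the scanned grid; C is smooth there.

Compute partial derivatives:
  f_x = -4*x - 2.
  f_y = 1.
f_y = 1 is a nonzero constant, so f_y never vanishes: no point (x, y) can satisfy f = f_x = f_y = 0. In particular no (x, y) ∈ {−4, ..., 4}² is singular; the curve is smooth.


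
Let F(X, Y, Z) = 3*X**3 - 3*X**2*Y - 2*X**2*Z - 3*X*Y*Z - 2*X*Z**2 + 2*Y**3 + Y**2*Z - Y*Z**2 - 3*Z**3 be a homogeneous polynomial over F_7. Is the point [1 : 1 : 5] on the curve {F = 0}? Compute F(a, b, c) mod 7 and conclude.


F(1,1,5) ≡ 1 (mod 7); P is NOT on the curve.

Evaluate F(1, 1, 5) term-by-term (mod 7).
  3*X**3 ↦ 3·1·1·1 = 3
  -3*X**2*Y ↦ -3·1·1·1 = -3
  -2*X**2*Z ↦ -2·1·1·5 = -10
  -3*X*Y*Z ↦ -3·1·1·5 = -15
  -2*X*Z**2 ↦ -2·1·1·25 = -50
  2*Y**3 ↦ 2·1·1·1 = 2
  Y**2*Z ↦ 1·1·1·5 = 5
  -Y*Z**2 ↦ -1·1·1·25 = -25
  -3*Z**3 ↦ -3·1·1·125 = -375
Sum: F(1, 1, 5) = (3) + (-3) + (-10) + (-15) + (-50) + (2) + (5) + (-25) + (-375) = -468.
Reducing mod 7: -468 ≡ 1 (mod 7).
Since F(a, b, c) ≡ 1 ≠ 0 (mod 7), P does NOT lie on the curve.


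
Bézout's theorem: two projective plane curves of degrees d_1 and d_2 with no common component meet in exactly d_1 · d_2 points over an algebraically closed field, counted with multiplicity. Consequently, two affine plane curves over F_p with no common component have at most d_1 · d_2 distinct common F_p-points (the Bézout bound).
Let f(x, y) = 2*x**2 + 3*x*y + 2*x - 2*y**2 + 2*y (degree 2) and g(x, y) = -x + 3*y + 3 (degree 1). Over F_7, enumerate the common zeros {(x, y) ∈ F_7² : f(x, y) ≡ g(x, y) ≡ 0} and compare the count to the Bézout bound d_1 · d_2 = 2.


Common zeros: ∅; count = 0; Bézout bound = 2.

deg(f) = 2, deg(g) = 1, so Bézout bound = 2.
Scan x ∈ F_7. For each x, list the y ∈ F_7 with f(x, y) ≡ 0 and those with g(x, y) ≡ 0 (mod 7); the common zeros in that column are the intersection.
  x = 0: f ≡ 0 at y ∈ {0, 1}; g ≡ 0 at y ∈ {6}; common: ∅.
  x = 1: f ≡ 0 at y ∈ {1, 5}; g ≡ 0 at y ∈ {4}; common: ∅.
  x = 2: f ≡ 0 at y ∈ ∅; g ≡ 0 at y ∈ {2}; common: ∅.
  x = 3: f ≡ 0 at y ∈ ∅; g ≡ 0 at y ∈ {0}; common: ∅.
  x = 4: f ≡ 0 at y ∈ ∅; g ≡ 0 at y ∈ {5}; common: ∅.
  x = 5: f ≡ 0 at y ∈ ∅; g ≡ 0 at y ∈ {3}; common: ∅.
  x = 6: f ≡ 0 at y ∈ {0, 3}; g ≡ 0 at y ∈ {1}; common: ∅.
Collecting: common zeros = ∅, so the count is 0.
Comparison with the Bézout bound: 0 ≤ 2 = deg(f)·deg(g), as expected for curves with no common component (the affine F_7-count falls short of the bound because intersections may lie at infinity, over extension fields, or carry multiplicity).


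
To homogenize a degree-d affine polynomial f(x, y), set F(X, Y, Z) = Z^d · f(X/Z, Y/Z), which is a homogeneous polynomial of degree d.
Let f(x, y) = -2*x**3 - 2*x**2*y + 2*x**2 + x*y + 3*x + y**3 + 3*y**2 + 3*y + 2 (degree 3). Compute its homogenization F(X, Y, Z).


F(X, Y, Z) = -2*X**3 - 2*X**2*Y + 2*X**2*Z + X*Y*Z + 3*X*Z**2 + Y**3 + 3*Y**2*Z + 3*Y*Z**2 + 2*Z**3

deg(f) = 3.
Substitute x = X/Z, y = Y/Z into f, then multiply by Z^3.
  monomial -2·x^3·y^0 ↦ -2·X^3·Y^0·Z^0.
  monomial -2·x^2·y^1 ↦ -2·X^2·Y^1·Z^0.
  monomial 2·x^2·y^0 ↦ 2·X^2·Y^0·Z^1.
  monomial 1·x^1·y^1 ↦ 1·X^1·Y^1·Z^1.
  monomial 3·x^1·y^0 ↦ 3·X^1·Y^0·Z^2.
  monomial 1·x^0·y^3 ↦ 1·X^0·Y^3·Z^0.
  monomial 3·x^0·y^2 ↦ 3·X^0·Y^2·Z^1.
  monomial 3·x^0·y^1 ↦ 3·X^0·Y^1·Z^2.
  monomial 2·x^0·y^0 ↦ 2·X^0·Y^0·Z^3.
Collecting: F(X, Y, Z) = -2*X**3 - 2*X**2*Y + 2*X**2*Z + X*Y*Z + 3*X*Z**2 + Y**3 + 3*Y**2*Z + 3*Y*Z**2 + 2*Z**3.


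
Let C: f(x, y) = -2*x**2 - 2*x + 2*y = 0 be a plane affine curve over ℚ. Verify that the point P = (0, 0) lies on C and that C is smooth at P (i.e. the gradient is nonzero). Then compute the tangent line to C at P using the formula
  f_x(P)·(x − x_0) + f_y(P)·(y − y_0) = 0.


Tangent line at P: -2*x + 2*y = 0.

Step 1: f(0, 0) = 0, so P lies on C.
Step 2: partial derivatives
  f_x(x, y) = -4*x - 2, f_y(x, y) = 2.
  f_x(P) = -2, f_y(P) = 2 (gradient nonzero, so P is smooth).
Step 3: tangent line at P: -2·(x − 0) + 2·(y − 0) = 0.
Expanding: -2*x + 2*y = 0.


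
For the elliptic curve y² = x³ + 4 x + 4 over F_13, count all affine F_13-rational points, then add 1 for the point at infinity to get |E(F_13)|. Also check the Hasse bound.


Affine points = {(0, 2), (0, 11), (1, 3), (1, 10), (3, 2), (3, 11), (6, 6), (6, 7), (10, 2), (10, 11), (11, 1), (11, 12), (12, 5), (12, 8)}; affine count = 14; |E(F_13)| = 15.

Discriminant check: Δ ∝ 4a³ + 27b² = 4·4³ + 27·4² = 4·64 + 27·16 ≡ 12 (mod 13). Nonzero ⇒ E is nonsingular.
For each x ∈ F_13, compute rhs = x³ + 4·x + 4 mod 13, then count y ∈ F_13 with y² ≡ rhs.
  x = 0: rhs = 4, matching y values: 2, 11 (2 points).
  x = 1: rhs = 9, matching y values: 3, 10 (2 points).
  x = 2: rhs = 7, matching y values: none (0 points).
  x = 3: rhs = 4, matching y values: 2, 11 (2 points).
  x = 4: rhs = 6, matching y values: none (0 points).
  x = 5: rhs = 6, matching y values: none (0 points).
  x = 6: rhs = 10, matching y values: 6, 7 (2 points).
  x = 7: rhs = 11, matching y values: none (0 points).
  x = 8: rhs = 2, matching y values: none (0 points).
  x = 9: rhs = 2, matching y values: none (0 points).
  x = 10: rhs = 4, matching y values: 2, 11 (2 points).
  x = 11: rhs = 1, matching y values: 1, 12 (2 points).
  x = 12: rhs = 12, matching y values: 5, 8 (2 points).
Total affine count: 14.
Full point count |E(F_13)| = 14 + 1 = 15.
Hasse bound: |15 − (13+1)| = |1| = 1 ≤ 2√13 ≈ 7.2111 ✓.


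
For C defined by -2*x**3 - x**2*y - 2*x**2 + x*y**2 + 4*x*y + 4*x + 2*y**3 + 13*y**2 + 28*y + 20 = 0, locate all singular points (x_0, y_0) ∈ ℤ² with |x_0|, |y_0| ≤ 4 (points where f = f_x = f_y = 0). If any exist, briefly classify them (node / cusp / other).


Singular points: {(0, -2)}; classification: cusp.

Compute partial derivatives:
  f_x = -6*x**2 - 2*x*y - 4*x + y**2 + 4*y + 4.
  f_y = -x**2 + 2*x*y + 4*x + 6*y**2 + 26*y + 28.
Scan x_0 ∈ {−4, ..., 4}. For each x_0, f_y(x_0, y) is a polynomial in y; find its integer roots y ∈ {−4, ..., 4}, then test f_x and f at those candidates.
  x = -4: f_y(-4, y) = 6*y**2 + 18*y - 4; no integer root y with |y| ≤ 4.
  x = -3: f_y(-3, y) = 6*y**2 + 20*y + 7; no integer root y with |y| ≤ 4.
  x = -2: f_y(-2, y) = 6*y**2 + 22*y + 16; vanishes at y ∈ {-1}. (-2, -1): f_x = -19 ≠ 0.
  x = -1: f_y(-1, y) = 6*y**2 + 24*y + 23; no integer root y with |y| ≤ 4.
  x = 0: f_y(0, y) = 6*y**2 + 26*y + 28; vanishes at y ∈ {-2}. (0, -2): f_x = 0, f = 0 — SINGULAR.
  x = 1: f_y(1, y) = 6*y**2 + 28*y + 31; no integer root y with |y| ≤ 4.
  x = 2: f_y(2, y) = 6*y**2 + 30*y + 32; no integer root y with |y| ≤ 4.
  x = 3: f_y(3, y) = 6*y**2 + 32*y + 31; no integer root y with |y| ≤ 4.
  x = 4: f_y(4, y) = 6*y**2 + 34*y + 28; vanishes at y ∈ {-1}. (4, -1): f_x = -103 ≠ 0.
Only singular point on the grid: (0, -2).
Classify: substitute x = 0 + u, y = -2 + v and expand: f = -2*u**3 - u**2*v + u*v**2 + 2*v**3 + v**2.
No constant or linear terms (consistent with a singular point). Quadratic part: v**2. Cubic part: -2*u**3 - u**2*v + u*v**2 + 2*v**3.
The quadratic part v**2 is a perfect square, so there is a single (double) tangent line v = 0, i.e. y = -2. Restricting the cubic part to that line (v = 0) leaves -2*u**3 ≠ 0, so f is not divisible by v and the branch is v² ≈ 2*u**3 to lowest order — this is a cusp.
Classification: cusp.


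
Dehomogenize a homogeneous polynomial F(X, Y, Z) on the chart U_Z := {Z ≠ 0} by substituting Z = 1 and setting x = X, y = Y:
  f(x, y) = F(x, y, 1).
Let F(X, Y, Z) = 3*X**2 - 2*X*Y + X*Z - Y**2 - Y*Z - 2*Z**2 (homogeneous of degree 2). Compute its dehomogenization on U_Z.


f(x, y) = 3*x**2 - 2*x*y + x - y**2 - y - 2

On U_Z we set Z = 1. Each monomial c·X^i·Y^j·Z^k in F becomes c·x^i·y^j·1^k = c·x^i·y^j.
Substituting Z = 1: F(X, Y, 1) = 3*x**2 - 2*x*y + x - y**2 - y - 2.
Note: deg(f) ≤ deg(F) = 2; strict inequality happens when F is divisible by Z (lost terms).


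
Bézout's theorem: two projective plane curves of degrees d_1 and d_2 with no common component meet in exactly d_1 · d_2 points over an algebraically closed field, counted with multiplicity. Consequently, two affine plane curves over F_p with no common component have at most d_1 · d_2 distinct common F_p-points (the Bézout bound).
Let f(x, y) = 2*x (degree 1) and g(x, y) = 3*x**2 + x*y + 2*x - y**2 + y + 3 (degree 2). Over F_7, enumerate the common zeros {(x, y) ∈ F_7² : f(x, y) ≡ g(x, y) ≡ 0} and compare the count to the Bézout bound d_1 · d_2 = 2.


Common zeros: ∅; count = 0; Bézout bound = 2.

deg(f) = 1, deg(g) = 2, so Bézout bound = 2.
Scan x ∈ F_7. For each x, list the y ∈ F_7 with f(x, y) ≡ 0 and those with g(x, y) ≡ 0 (mod 7); the common zeros in that column are the intersection.
  x = 0: f ≡ 0 at y ∈ {0, 1, 2, 3, 4, 5, 6}; g ≡ 0 at y ∈ ∅; common: ∅.
  x = 1: f ≡ 0 at y ∈ ∅; g ≡ 0 at y ∈ {4, 5}; common: ∅.
  x = 2: f ≡ 0 at y ∈ ∅; g ≡ 0 at y ∈ {1, 2}; common: ∅.
  x = 3: f ≡ 0 at y ∈ ∅; g ≡ 0 at y ∈ ∅; common: ∅.
  x = 4: f ≡ 0 at y ∈ ∅; g ≡ 0 at y ∈ {1, 4}; common: ∅.
  x = 5: f ≡ 0 at y ∈ ∅; g ≡ 0 at y ∈ ∅; common: ∅.
  x = 6: f ≡ 0 at y ∈ ∅; g ≡ 0 at y ∈ {2, 5}; common: ∅.
Collecting: common zeros = ∅, so the count is 0.
Comparison with the Bézout bound: 0 ≤ 2 = deg(f)·deg(g), as expected for curves with no common component (the affine F_7-count falls short of the bound because intersections may lie at infinity, over extension fields, or carry multiplicity).


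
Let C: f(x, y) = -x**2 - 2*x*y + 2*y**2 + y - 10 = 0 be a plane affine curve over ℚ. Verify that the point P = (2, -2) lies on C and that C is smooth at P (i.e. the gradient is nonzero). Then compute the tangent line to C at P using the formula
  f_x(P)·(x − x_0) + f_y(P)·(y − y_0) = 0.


Tangent line at P: -11*y - 22 = 0.

Step 1: f(2, -2) = 0, so P lies on C.
Step 2: partial derivatives
  f_x(x, y) = -2*x - 2*y, f_y(x, y) = -2*x + 4*y + 1.
  f_x(P) = 0, f_y(P) = -11 (gradient nonzero, so P is smooth).
Step 3: tangent line at P: 0·(x − 2) + -11·(y − -2) = 0.
Expanding: -11*y - 22 = 0.


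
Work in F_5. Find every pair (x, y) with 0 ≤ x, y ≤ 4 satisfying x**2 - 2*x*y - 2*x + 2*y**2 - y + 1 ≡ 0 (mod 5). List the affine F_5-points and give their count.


Affine F_5-points: {(1, 0), (1, 4), (4, 3), (4, 4)}; count = 4.

For each of the 25 pairs (x, y) ∈ F_5², evaluate f(x, y) mod 5. Record the zeros.
  x = 0: [0↦1, 1↦2, 2↦2, 3↦1, 4↦4]  zeros at y ∈ ∅
  x = 1: [0↦0, 1↦4, 2↦2, 3↦4, 4↦0]  zeros at y ∈ {0, 4}
  x = 2: [0↦1, 1↦3, 2↦4, 3↦4, 4↦3]  zeros at y ∈ ∅
  x = 3: [0↦4, 1↦4, 2↦3, 3↦1, 4↦3]  zeros at y ∈ ∅
  x = 4: [0↦4, 1↦2, 2↦4, 3↦0, 4↦0]  zeros at y ∈ {3, 4}
Collecting zeros: affine points = {(1, 0), (1, 4), (4, 3), (4, 4)}.
Total count |C(F_5)_aff| = 4.


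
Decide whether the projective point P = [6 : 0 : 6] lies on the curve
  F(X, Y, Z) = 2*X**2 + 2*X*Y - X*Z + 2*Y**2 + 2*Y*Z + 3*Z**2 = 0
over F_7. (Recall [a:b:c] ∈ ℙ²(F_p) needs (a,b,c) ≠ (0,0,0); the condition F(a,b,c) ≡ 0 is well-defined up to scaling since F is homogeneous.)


F(6,0,6) ≡ 4 (mod 7); P is NOT on the curve.

Evaluate F(6, 0, 6) term-by-term (mod 7).
  2*X**2 ↦ 2·36·1·1 = 72
  2*X*Y ↦ 2·6·0·1 = 0
  -X*Z ↦ -1·6·1·6 = -36
  2*Y**2 ↦ 2·1·0·1 = 0
  2*Y*Z ↦ 2·1·0·6 = 0
  3*Z**2 ↦ 3·1·1·36 = 108
Sum: F(6, 0, 6) = (72) + (0) + (-36) + (0) + (0) + (108) = 144.
Reducing mod 7: 144 ≡ 4 (mod 7).
Since F(a, b, c) ≡ 4 ≠ 0 (mod 7), P does NOT lie on the curve.


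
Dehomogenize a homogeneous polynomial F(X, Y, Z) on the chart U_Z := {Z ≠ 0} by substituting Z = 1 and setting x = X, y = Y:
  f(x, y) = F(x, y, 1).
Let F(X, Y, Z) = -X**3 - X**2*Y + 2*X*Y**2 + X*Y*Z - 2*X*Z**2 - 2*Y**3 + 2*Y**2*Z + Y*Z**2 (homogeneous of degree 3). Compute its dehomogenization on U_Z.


f(x, y) = -x**3 - x**2*y + 2*x*y**2 + x*y - 2*x - 2*y**3 + 2*y**2 + y

On U_Z we set Z = 1. Each monomial c·X^i·Y^j·Z^k in F becomes c·x^i·y^j·1^k = c·x^i·y^j.
Substituting Z = 1: F(X, Y, 1) = -x**3 - x**2*y + 2*x*y**2 + x*y - 2*x - 2*y**3 + 2*y**2 + y.
Note: deg(f) ≤ deg(F) = 3; strict inequality happens when F is divisible by Z (lost terms).


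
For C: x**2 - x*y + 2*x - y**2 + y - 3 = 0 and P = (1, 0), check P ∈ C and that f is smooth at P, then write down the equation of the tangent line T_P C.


Tangent line at P: 4*x - 4 = 0.

Step 1: f(1, 0) = 0, so P lies on C.
Step 2: partial derivatives
  f_x(x, y) = 2*x - y + 2, f_y(x, y) = -x - 2*y + 1.
  f_x(P) = 4, f_y(P) = 0 (gradient nonzero, so P is smooth).
Step 3: tangent line at P: 4·(x − 1) + 0·(y − 0) = 0.
Expanding: 4*x - 4 = 0.


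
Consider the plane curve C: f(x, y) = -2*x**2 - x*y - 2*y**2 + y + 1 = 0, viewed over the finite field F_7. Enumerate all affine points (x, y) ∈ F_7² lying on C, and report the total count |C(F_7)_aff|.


Affine F_7-points: {(0, 1), (0, 3), (2, 0), (2, 3), (3, 1), (3, 5), (5, 0), (5, 5)}; count = 8.

For each of the 49 pairs (x, y) ∈ F_7², evaluate f(x, y) mod 7. Record the zeros.
  x = 0: [0↦1, 1↦0, 2↦2, 3↦0, 4↦1, 5↦5, 6↦5]  zeros at y ∈ {1, 3}
  x = 1: [0↦6, 1↦4, 2↦5, 3↦2, 4↦2, 5↦5, 6↦4]  zeros at y ∈ ∅
  x = 2: [0↦0, 1↦4, 2↦4, 3↦0, 4↦6, 5↦1, 6↦6]  zeros at y ∈ {0, 3}
  x = 3: [0↦4, 1↦0, 2↦6, 3↦1, 4↦6, 5↦0, 6↦4]  zeros at y ∈ {1, 5}
  x = 4: [0↦4, 1↦6, 2↦4, 3↦5, 4↦2, 5↦2, 6↦5]  zeros at y ∈ ∅
  x = 5: [0↦0, 1↦1, 2↦5, 3↦5, 4↦1, 5↦0, 6↦2]  zeros at y ∈ {0, 5}
  x = 6: [0↦6, 1↦6, 2↦2, 3↦1, 4↦3, 5↦1, 6↦2]  zeros at y ∈ ∅
Collecting zeros: affine points = {(0, 1), (0, 3), (2, 0), (2, 3), (3, 1), (3, 5), (5, 0), (5, 5)}.
Total count |C(F_7)_aff| = 8.


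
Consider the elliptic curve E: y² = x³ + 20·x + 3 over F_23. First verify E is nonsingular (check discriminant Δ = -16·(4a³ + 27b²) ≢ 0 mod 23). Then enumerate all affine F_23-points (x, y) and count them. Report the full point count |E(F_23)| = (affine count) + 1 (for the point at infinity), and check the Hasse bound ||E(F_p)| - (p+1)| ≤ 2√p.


Affine points = {(0, 7), (0, 16), (1, 1), (1, 22), (4, 3), (4, 20), (7, 7), (7, 16), (8, 10), (8, 13), (11, 6), (11, 17), (12, 4), (12, 19), (16, 7), (16, 16), (17, 9), (17, 14), (18, 10), (18, 13), (20, 10), (20, 13), (21, 1), (21, 22)}; affine count = 24; |E(F_23)| = 25.

Discriminant check: Δ ∝ 4a³ + 27b² = 4·20³ + 27·3² = 4·8000 + 27·9 ≡ 20 (mod 23). Nonzero ⇒ E is nonsingular.
For each x ∈ F_23, compute rhs = x³ + 20·x + 3 mod 23, then count y ∈ F_23 with y² ≡ rhs.
  x = 0: rhs = 3, matching y values: 7, 16 (2 points).
  x = 1: rhs = 1, matching y values: 1, 22 (2 points).
  x = 2: rhs = 5, matching y values: none (0 points).
  x = 3: rhs = 21, matching y values: none (0 points).
  x = 4: rhs = 9, matching y values: 3, 20 (2 points).
  x = 5: rhs = 21, matching y values: none (0 points).
  x = 6: rhs = 17, matching y values: none (0 points).
  x = 7: rhs = 3, matching y values: 7, 16 (2 points).
  x = 8: rhs = 8, matching y values: 10, 13 (2 points).
  x = 9: rhs = 15, matching y values: none (0 points).
  x = 10: rhs = 7, matching y values: none (0 points).
  x = 11: rhs = 13, matching y values: 6, 17 (2 points).
  x = 12: rhs = 16, matching y values: 4, 19 (2 points).
  x = 13: rhs = 22, matching y values: none (0 points).
  x = 14: rhs = 14, matching y values: none (0 points).
  x = 15: rhs = 21, matching y values: none (0 points).
  x = 16: rhs = 3, matching y values: 7, 16 (2 points).
  x = 17: rhs = 12, matching y values: 9, 14 (2 points).
  x = 18: rhs = 8, matching y values: 10, 13 (2 points).
  x = 19: rhs = 20, matching y values: none (0 points).
  x = 20: rhs = 8, matching y values: 10, 13 (2 points).
  x = 21: rhs = 1, matching y values: 1, 22 (2 points).
  x = 22: rhs = 5, matching y values: none (0 points).
Total affine count: 24.
Full point count |E(F_23)| = 24 + 1 = 25.
Hasse bound: |25 − (23+1)| = |1| = 1 ≤ 2√23 ≈ 9.5917 ✓.


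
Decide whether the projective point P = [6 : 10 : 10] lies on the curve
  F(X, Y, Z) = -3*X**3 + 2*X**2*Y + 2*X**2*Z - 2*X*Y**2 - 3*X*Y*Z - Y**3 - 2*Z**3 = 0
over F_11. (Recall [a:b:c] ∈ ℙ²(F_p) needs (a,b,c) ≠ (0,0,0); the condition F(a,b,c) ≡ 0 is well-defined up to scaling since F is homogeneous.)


F(6,10,10) ≡ 6 (mod 11); P is NOT on the curve.

Evaluate F(6, 10, 10) term-by-term (mod 11).
  -3*X**3 ↦ -3·216·1·1 = -648
  2*X**2*Y ↦ 2·36·10·1 = 720
  2*X**2*Z ↦ 2·36·1·10 = 720
  -2*X*Y**2 ↦ -2·6·100·1 = -1200
  -3*X*Y*Z ↦ -3·6·10·10 = -1800
  -Y**3 ↦ -1·1·1000·1 = -1000
  -2*Z**3 ↦ -2·1·1·1000 = -2000
Sum: F(6, 10, 10) = (-648) + (720) + (720) + (-1200) + (-1800) + (-1000) + (-2000) = -5208.
Reducing mod 11: -5208 ≡ 6 (mod 11).
Since F(a, b, c) ≡ 6 ≠ 0 (mod 11), P does NOT lie on the curve.


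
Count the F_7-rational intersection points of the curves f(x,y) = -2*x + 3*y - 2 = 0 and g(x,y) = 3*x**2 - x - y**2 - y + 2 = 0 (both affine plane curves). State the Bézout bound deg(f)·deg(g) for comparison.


Common zeros: ∅; count = 0; Bézout bound = 2.

deg(f) = 1, deg(g) = 2, so Bézout bound = 2.
Scan x ∈ F_7. For each x, list the y ∈ F_7 with f(x, y) ≡ 0 and those with g(x, y) ≡ 0 (mod 7); the common zeros in that column are the intersection.
  x = 0: f ≡ 0 at y ∈ {3}; g ≡ 0 at y ∈ {1, 5}; common: ∅.
  x = 1: f ≡ 0 at y ∈ {6}; g ≡ 0 at y ∈ ∅; common: ∅.
  x = 2: f ≡ 0 at y ∈ {2}; g ≡ 0 at y ∈ {3}; common: ∅.
  x = 3: f ≡ 0 at y ∈ {5}; g ≡ 0 at y ∈ {3}; common: ∅.
  x = 4: f ≡ 0 at y ∈ {1}; g ≡ 0 at y ∈ ∅; common: ∅.
  x = 5: f ≡ 0 at y ∈ {4}; g ≡ 0 at y ∈ {1, 5}; common: ∅.
  x = 6: f ≡ 0 at y ∈ {0}; g ≡ 0 at y ∈ {2, 4}; common: ∅.
Collecting: common zeros = ∅, so the count is 0.
Comparison with the Bézout bound: 0 ≤ 2 = deg(f)·deg(g), as expected for curves with no common component (the affine F_7-count falls short of the bound because intersections may lie at infinity, over extension fields, or carry multiplicity).


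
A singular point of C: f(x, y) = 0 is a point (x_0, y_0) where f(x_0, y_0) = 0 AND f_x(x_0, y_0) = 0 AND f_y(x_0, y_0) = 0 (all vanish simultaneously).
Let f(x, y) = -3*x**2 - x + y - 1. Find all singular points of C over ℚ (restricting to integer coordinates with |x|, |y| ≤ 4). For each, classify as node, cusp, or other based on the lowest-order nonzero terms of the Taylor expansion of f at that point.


No singular points in the scanned grid; C is smooth there.

Compute partial derivatives:
  f_x = -6*x - 1.
  f_y = 1.
f_y = 1 is a nonzero constant, so f_y never vanishes: no point (x, y) can satisfy f = f_x = f_y = 0. In particular no (x, y) ∈ {−4, ..., 4}² is singular; the curve is smooth.


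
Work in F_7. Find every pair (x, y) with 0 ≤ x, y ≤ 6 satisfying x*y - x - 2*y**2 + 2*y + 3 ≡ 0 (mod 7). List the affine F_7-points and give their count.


Affine F_7-points: {(0, 4), (1, 2), (1, 3), (3, 0), (3, 6), (4, 5)}; count = 6.

For each of the 49 pairs (x, y) ∈ F_7², evaluate f(x, y) mod 7. Record the zeros.
  x = 0: [0↦3, 1↦3, 2↦6, 3↦5, 4↦0, 5↦5, 6↦6]  zeros at y ∈ {4}
  x = 1: [0↦2, 1↦3, 2↦0, 3↦0, 4↦3, 5↦2, 6↦4]  zeros at y ∈ {2, 3}
  x = 2: [0↦1, 1↦3, 2↦1, 3↦2, 4↦6, 5↦6, 6↦2]  zeros at y ∈ ∅
  x = 3: [0↦0, 1↦3, 2↦2, 3↦4, 4↦2, 5↦3, 6↦0]  zeros at y ∈ {0, 6}
  x = 4: [0↦6, 1↦3, 2↦3, 3↦6, 4↦5, 5↦0, 6↦5]  zeros at y ∈ {5}
  x = 5: [0↦5, 1↦3, 2↦4, 3↦1, 4↦1, 5↦4, 6↦3]  zeros at y ∈ ∅
  x = 6: [0↦4, 1↦3, 2↦5, 3↦3, 4↦4, 5↦1, 6↦1]  zeros at y ∈ ∅
Collecting zeros: affine points = {(0, 4), (1, 2), (1, 3), (3, 0), (3, 6), (4, 5)}.
Total count |C(F_7)_aff| = 6.


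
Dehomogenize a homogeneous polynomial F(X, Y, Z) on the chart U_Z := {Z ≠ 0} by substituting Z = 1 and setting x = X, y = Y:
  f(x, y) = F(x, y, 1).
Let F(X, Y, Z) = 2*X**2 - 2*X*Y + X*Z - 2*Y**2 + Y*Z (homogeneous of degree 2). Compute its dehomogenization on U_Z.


f(x, y) = 2*x**2 - 2*x*y + x - 2*y**2 + y

On U_Z we set Z = 1. Each monomial c·X^i·Y^j·Z^k in F becomes c·x^i·y^j·1^k = c·x^i·y^j.
Substituting Z = 1: F(X, Y, 1) = 2*x**2 - 2*x*y + x - 2*y**2 + y.
Note: deg(f) ≤ deg(F) = 2; strict inequality happens when F is divisible by Z (lost terms).


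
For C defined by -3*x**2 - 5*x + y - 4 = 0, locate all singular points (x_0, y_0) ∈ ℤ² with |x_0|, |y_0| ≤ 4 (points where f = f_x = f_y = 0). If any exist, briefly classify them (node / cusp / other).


No singular points in the scanned grid; C is smooth there.

Compute partial derivatives:
  f_x = -6*x - 5.
  f_y = 1.
f_y = 1 is a nonzero constant, so f_y never vanishes: no point (x, y) can satisfy f = f_x = f_y = 0. In particular no (x, y) ∈ {−4, ..., 4}² is singular; the curve is smooth.


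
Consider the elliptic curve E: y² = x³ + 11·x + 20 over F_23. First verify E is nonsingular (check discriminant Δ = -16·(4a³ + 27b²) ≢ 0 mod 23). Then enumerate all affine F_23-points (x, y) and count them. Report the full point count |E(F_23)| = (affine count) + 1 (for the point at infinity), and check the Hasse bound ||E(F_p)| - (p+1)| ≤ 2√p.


Affine points = {(1, 3), (1, 20), (2, 2), (2, 21), (4, 6), (4, 17), (5, 4), (5, 19), (6, 7), (6, 16), (7, 7), (7, 16), (10, 7), (10, 16), (11, 0), (15, 8), (15, 15), (18, 1), (18, 22), (19, 2), (19, 21), (20, 11), (20, 12), (21, 6), (21, 17), (22, 10), (22, 13)}; affine count = 27; |E(F_23)| = 28.

Discriminant check: Δ ∝ 4a³ + 27b² = 4·11³ + 27·20² = 4·1331 + 27·400 ≡ 1 (mod 23). Nonzero ⇒ E is nonsingular.
For each x ∈ F_23, compute rhs = x³ + 11·x + 20 mod 23, then count y ∈ F_23 with y² ≡ rhs.
  x = 0: rhs = 20, matching y values: none (0 points).
  x = 1: rhs = 9, matching y values: 3, 20 (2 points).
  x = 2: rhs = 4, matching y values: 2, 21 (2 points).
  x = 3: rhs = 11, matching y values: none (0 points).
  x = 4: rhs = 13, matching y values: 6, 17 (2 points).
  x = 5: rhs = 16, matching y values: 4, 19 (2 points).
  x = 6: rhs = 3, matching y values: 7, 16 (2 points).
  x = 7: rhs = 3, matching y values: 7, 16 (2 points).
  x = 8: rhs = 22, matching y values: none (0 points).
  x = 9: rhs = 20, matching y values: none (0 points).
  x = 10: rhs = 3, matching y values: 7, 16 (2 points).
  x = 11: rhs = 0, matching y values: 0 (1 points).
  x = 12: rhs = 17, matching y values: none (0 points).
  x = 13: rhs = 14, matching y values: none (0 points).
  x = 14: rhs = 20, matching y values: none (0 points).
  x = 15: rhs = 18, matching y values: 8, 15 (2 points).
  x = 16: rhs = 14, matching y values: none (0 points).
  x = 17: rhs = 14, matching y values: none (0 points).
  x = 18: rhs = 1, matching y values: 1, 22 (2 points).
  x = 19: rhs = 4, matching y values: 2, 21 (2 points).
  x = 20: rhs = 6, matching y values: 11, 12 (2 points).
  x = 21: rhs = 13, matching y values: 6, 17 (2 points).
  x = 22: rhs = 8, matching y values: 10, 13 (2 points).
Total affine count: 27.
Full point count |E(F_23)| = 27 + 1 = 28.
Hasse bound: |28 − (23+1)| = |4| = 4 ≤ 2√23 ≈ 9.5917 ✓.
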